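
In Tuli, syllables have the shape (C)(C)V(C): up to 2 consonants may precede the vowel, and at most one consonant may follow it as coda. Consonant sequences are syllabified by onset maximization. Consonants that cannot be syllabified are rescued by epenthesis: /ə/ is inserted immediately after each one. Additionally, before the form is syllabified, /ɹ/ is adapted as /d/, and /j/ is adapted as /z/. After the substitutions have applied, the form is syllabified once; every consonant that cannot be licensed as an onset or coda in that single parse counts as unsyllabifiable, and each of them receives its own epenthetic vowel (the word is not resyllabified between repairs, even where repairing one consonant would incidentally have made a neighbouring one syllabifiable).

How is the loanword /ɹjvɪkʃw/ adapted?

dəzvɪkʃəwə

Substitution: /ɹ/ → /d/, /j/ → /z/, giving /dzvɪkʃw/.
The consonants /d/, /ʃ/, /w/ cannot be parsed into a legal (C)(C)V(C) syllable (at most one coda consonant is licensed; onsets may contain at most 2 consonants).
Each unlicensed consonant becomes the onset of a new syllable: /d/ → /də/, /ʃ/ → /ʃə/, /w/ → /wə/.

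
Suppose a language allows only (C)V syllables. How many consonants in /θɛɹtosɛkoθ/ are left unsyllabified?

Syllabifying with onset maximization leaves /ɹ/, /θ/ stranded (no codas are permitted; onsets are limited to one consonant).

2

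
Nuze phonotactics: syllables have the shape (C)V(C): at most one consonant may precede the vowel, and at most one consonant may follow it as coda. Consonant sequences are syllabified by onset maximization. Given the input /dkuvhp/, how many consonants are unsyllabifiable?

The consonants /d/, /h/, /p/ cannot be parsed into a legal (C)V(C) syllable (at most one coda consonant is licensed; onsets are limited to one consonant).

3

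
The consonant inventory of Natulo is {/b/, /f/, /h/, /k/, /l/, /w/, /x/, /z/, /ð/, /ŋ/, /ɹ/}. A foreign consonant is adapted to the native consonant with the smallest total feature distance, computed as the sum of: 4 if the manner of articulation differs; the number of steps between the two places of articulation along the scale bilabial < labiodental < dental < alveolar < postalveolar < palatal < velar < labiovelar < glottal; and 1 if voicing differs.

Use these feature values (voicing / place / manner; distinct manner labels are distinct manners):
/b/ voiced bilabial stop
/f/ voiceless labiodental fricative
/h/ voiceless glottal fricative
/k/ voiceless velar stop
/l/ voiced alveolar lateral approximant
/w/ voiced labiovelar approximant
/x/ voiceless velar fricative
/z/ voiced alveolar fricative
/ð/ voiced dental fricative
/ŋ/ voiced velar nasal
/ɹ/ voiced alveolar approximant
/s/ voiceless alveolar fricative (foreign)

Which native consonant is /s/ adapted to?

/z/ is closest: same manner (fricative), place distance 0 (alveolar→alveolar), voicing differs (+1); total 1. Next closest is /f/ at distance 2.

z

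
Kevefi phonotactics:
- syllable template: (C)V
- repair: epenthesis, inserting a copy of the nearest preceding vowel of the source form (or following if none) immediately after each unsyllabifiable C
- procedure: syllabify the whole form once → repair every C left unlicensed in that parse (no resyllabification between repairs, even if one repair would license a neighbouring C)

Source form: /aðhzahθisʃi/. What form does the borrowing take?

aðahazahaθisiʃi

Under (C)V, the unsyllabifiable consonants are /ð/, /h/, /h/, /s/ (no codas are permitted; onsets are limited to one consonant).
Inserting the epenthetic vowel yields /ð/ → /ða/, /h/ → /ha/, /h/ → /ha/, /s/ → /si/.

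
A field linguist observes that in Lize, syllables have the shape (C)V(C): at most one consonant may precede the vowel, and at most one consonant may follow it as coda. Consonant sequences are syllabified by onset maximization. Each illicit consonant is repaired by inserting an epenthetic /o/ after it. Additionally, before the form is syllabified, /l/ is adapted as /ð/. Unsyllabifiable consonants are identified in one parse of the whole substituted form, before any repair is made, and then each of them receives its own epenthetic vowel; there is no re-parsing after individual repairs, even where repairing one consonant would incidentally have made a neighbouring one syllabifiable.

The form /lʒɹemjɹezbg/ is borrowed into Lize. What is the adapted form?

Substitution: /l/ → /ð/, giving /ðʒɹemjɹezbg/.
Under (C)V(C), the unsyllabifiable consonants are /ð/, /ʒ/, /j/, /b/, /g/ (at most one coda consonant is licensed; onsets are limited to one consonant).
Inserting the epenthetic vowel yields /ð/ → /ðo/, /ʒ/ → /ʒo/, /j/ → /jo/, /b/ → /bo/, /g/ → /go/.

ðoʒoɹemjoɹezbogo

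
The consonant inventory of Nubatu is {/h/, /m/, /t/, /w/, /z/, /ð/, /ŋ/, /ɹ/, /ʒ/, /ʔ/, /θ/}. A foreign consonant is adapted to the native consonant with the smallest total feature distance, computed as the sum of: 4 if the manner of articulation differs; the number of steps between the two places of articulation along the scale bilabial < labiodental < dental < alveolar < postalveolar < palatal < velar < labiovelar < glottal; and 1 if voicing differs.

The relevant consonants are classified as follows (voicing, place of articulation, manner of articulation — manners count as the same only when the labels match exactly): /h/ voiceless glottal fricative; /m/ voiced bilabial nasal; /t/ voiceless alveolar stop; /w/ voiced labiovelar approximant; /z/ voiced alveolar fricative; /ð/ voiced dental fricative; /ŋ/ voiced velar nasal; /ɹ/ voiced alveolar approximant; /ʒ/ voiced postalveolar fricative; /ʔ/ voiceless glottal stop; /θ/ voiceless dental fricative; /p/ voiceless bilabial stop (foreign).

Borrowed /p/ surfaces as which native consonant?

t

/t/ is closest: same manner (stop), place distance 3 (bilabial→alveolar), same voicing; total 3. Next closest is /m/ at distance 5.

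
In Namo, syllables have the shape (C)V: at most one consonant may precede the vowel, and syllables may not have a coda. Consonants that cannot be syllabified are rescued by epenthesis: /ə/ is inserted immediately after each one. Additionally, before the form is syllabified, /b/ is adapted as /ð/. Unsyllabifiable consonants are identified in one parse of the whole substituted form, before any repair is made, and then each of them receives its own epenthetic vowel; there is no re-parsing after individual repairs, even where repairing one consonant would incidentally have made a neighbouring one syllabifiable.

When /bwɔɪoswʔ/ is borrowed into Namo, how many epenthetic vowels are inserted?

4

After substitution the input is /ðwɔɪoswʔ/.
The unsyllabifiable consonants are /ð/, /s/, /w/, /ʔ/; each receives one epenthetic vowel.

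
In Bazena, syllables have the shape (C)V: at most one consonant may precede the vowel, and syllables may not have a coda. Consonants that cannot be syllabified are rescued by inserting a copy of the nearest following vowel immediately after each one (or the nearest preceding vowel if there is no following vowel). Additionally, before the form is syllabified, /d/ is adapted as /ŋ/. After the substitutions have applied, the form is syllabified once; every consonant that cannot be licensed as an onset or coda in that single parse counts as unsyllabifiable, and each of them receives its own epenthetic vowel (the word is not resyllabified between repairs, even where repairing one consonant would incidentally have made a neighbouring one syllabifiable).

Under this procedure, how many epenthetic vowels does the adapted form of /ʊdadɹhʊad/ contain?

After substitution the input is /ʊŋaŋɹhʊaŋ/.
The unsyllabifiable consonants are /ŋ/, /ɹ/, /ŋ/; each receives one epenthetic vowel.

3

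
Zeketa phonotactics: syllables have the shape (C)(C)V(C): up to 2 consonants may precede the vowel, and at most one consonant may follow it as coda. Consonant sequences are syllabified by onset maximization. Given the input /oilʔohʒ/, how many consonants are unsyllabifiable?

1

Syllabifying with onset maximization leaves /ʒ/ stranded (at most one coda consonant is licensed; onsets may contain at most 2 consonants).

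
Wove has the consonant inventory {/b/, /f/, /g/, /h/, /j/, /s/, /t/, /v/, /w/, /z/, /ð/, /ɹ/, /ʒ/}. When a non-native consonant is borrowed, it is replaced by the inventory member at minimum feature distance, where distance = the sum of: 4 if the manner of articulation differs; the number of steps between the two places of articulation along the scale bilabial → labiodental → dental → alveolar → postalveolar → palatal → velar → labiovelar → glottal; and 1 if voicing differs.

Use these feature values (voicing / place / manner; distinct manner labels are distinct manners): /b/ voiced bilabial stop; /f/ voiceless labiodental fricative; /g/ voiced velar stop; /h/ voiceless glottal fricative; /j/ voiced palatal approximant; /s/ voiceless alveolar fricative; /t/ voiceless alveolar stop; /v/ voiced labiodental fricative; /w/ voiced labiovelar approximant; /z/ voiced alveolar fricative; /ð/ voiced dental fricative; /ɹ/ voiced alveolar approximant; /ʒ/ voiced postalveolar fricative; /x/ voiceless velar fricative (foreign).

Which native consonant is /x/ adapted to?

h

/h/ is closest: same manner (fricative), place distance 2 (velar→glottal), same voicing; total 2. Next closest is /s/ at distance 3.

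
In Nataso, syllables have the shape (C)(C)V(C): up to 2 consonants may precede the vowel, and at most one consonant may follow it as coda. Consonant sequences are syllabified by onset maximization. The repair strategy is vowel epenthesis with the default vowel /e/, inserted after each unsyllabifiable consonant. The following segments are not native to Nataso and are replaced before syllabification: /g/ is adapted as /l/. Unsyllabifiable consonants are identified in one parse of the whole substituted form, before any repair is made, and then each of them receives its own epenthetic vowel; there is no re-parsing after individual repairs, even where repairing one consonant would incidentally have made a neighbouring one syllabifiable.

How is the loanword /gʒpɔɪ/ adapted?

leʒpɔɪ

Substitution: /g/ → /l/, giving /lʒpɔɪ/.
Syllabifying with onset maximization leaves /l/ stranded (at most one coda consonant is licensed; onsets may contain at most 2 consonants).
Epenthesis after each stranded consonant: /l/ → /le/.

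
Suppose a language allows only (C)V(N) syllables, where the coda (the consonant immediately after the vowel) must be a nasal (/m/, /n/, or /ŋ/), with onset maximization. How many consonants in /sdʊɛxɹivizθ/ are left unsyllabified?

4

Syllabifying with onset maximization leaves /s/, /x/, /z/, /θ/ stranded (only a nasal (/m/, /n/, or /ŋ/) is licensed in coda position; onsets are limited to one consonant).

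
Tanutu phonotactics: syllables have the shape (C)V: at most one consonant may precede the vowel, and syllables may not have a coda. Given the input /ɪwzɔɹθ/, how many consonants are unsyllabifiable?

Syllabifying with onset maximization leaves /w/, /ɹ/, /θ/ stranded (no codas are permitted; onsets are limited to one consonant).

3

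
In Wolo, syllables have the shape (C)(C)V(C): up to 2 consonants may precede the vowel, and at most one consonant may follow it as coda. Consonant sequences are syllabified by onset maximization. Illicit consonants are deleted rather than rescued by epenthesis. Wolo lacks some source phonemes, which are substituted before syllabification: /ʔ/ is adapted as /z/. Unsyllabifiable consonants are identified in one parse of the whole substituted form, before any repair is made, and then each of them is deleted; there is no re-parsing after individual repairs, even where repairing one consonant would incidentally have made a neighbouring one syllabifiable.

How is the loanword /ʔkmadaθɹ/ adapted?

Substitution: /ʔ/ → /z/, giving /zkmadaθɹ/.
The consonants /z/, /ɹ/ cannot be parsed into a legal (C)(C)V(C) syllable (at most one coda consonant is licensed; onsets may contain at most 2 consonants).
Deleting the stranded consonants removes /z/, /ɹ/.

kmadaθ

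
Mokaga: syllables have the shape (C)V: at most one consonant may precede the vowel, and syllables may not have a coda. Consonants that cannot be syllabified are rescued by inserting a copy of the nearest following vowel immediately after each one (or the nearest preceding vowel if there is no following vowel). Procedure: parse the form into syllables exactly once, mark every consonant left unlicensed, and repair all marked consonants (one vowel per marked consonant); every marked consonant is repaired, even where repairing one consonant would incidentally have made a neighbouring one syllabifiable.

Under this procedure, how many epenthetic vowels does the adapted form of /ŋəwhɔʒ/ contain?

The unsyllabifiable consonants are /w/, /ʒ/; each receives one epenthetic vowel.

2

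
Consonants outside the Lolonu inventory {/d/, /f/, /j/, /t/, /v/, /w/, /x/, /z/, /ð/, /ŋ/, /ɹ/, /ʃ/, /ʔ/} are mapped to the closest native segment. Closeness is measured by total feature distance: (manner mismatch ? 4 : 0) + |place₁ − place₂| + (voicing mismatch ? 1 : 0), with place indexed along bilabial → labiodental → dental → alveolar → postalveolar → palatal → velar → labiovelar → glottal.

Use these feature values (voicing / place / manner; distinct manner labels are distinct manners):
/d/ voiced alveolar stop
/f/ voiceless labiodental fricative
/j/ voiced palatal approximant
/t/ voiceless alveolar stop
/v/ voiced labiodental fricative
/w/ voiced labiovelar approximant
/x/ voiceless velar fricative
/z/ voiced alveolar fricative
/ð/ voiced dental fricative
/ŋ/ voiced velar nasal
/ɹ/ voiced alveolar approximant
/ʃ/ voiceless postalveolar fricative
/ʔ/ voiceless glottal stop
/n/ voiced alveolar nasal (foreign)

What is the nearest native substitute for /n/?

/ŋ/ is closest: same manner (nasal), place distance 3 (alveolar→velar), same voicing; total 3. Next closest is /d/ at distance 4.

ŋ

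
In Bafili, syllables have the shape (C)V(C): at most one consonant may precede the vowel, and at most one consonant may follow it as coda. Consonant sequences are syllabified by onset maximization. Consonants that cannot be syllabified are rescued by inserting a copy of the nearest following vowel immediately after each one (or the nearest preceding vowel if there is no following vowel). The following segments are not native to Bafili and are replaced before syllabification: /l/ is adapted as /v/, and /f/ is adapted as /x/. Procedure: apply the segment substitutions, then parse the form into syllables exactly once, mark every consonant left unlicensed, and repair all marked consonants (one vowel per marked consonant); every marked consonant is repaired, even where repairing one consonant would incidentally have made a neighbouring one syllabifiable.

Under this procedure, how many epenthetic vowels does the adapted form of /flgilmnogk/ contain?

4

After substitution the input is /xvgivmnogk/.
The unsyllabifiable consonants are /x/, /v/, /m/, /k/; each receives one epenthetic vowel.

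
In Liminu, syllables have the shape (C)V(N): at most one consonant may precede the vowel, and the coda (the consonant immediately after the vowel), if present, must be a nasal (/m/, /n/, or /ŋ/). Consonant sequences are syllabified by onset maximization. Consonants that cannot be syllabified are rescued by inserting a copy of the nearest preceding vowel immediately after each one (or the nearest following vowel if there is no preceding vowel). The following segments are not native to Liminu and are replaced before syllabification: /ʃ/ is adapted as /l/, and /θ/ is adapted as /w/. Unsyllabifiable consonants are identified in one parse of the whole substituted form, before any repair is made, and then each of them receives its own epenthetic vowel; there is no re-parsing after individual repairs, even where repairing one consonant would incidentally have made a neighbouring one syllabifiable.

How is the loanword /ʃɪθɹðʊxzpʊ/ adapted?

lɪwɪɹɪðʊxʊzʊpʊ

Substitution: /ʃ/ → /l/, /θ/ → /w/, giving /lɪwɹðʊxzpʊ/.
Under (C)V(N), the unsyllabifiable consonants are /w/, /ɹ/, /x/, /z/ (only a nasal (/m/, /n/, or /ŋ/) is licensed in coda position; onsets are limited to one consonant).
Epenthesis after each stranded consonant: /w/ → /wɪ/, /ɹ/ → /ɹɪ/, /x/ → /xʊ/, /z/ → /zʊ/.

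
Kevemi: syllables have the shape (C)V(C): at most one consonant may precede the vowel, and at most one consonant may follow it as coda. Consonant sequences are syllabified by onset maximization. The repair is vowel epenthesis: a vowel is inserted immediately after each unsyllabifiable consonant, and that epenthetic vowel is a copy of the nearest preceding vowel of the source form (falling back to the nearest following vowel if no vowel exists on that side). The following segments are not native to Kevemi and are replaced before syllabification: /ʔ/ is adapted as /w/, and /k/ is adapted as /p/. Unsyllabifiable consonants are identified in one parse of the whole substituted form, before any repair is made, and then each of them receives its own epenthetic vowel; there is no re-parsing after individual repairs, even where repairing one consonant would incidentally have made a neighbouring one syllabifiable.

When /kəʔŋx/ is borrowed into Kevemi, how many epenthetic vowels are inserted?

After substitution the input is /pəwŋx/.
The unsyllabifiable consonants are /ŋ/, /x/; each receives one epenthetic vowel.

2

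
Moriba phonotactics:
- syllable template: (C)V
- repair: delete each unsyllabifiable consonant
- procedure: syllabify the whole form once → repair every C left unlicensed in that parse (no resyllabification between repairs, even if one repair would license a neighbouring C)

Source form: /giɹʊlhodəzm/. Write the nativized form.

Under (C)V, the unsyllabifiable consonants are /l/, /z/, /m/ (no codas are permitted; onsets are limited to one consonant).
Deletion applies to /l/, /z/, /m/.

giɹʊhodə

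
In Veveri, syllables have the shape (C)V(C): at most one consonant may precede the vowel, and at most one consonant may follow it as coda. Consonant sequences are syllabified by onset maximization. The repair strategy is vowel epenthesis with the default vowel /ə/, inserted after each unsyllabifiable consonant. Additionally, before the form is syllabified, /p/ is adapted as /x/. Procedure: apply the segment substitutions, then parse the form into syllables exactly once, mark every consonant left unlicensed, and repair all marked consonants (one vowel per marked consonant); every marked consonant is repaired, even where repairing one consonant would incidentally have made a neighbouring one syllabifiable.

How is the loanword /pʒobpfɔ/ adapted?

Substitution: /p/ → /x/, giving /xʒobxfɔ/.
The consonants /x/, /x/ cannot be parsed into a legal (C)V(C) syllable (at most one coda consonant is licensed; onsets are limited to one consonant).
Epenthesis after each stranded consonant: /x/ → /xə/, /x/ → /xə/.

xəʒobxəfɔ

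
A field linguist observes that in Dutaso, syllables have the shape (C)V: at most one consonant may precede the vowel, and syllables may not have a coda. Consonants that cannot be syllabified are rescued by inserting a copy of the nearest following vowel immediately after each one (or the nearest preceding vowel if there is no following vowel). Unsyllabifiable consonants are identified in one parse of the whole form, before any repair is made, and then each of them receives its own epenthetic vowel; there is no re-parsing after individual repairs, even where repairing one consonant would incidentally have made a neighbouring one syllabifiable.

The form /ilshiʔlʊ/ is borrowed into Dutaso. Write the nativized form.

ilisihiʔʊlʊ

Under (C)V, the unsyllabifiable consonants are /l/, /s/, /ʔ/ (no codas are permitted; onsets are limited to one consonant).
Inserting the epenthetic vowel yields /l/ → /li/, /s/ → /si/, /ʔ/ → /ʔʊ/.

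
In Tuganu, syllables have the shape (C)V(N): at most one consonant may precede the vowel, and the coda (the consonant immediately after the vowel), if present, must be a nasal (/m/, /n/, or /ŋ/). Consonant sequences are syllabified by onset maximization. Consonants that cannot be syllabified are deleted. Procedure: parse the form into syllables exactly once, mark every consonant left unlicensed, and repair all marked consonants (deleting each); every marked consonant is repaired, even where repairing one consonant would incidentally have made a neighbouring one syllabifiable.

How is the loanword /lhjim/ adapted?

jim

Under (C)V(N), the unsyllabifiable consonants are /l/, /h/ (only a nasal (/m/, /n/, or /ŋ/) is licensed in coda position; onsets are limited to one consonant).
Deletion applies to /l/, /h/.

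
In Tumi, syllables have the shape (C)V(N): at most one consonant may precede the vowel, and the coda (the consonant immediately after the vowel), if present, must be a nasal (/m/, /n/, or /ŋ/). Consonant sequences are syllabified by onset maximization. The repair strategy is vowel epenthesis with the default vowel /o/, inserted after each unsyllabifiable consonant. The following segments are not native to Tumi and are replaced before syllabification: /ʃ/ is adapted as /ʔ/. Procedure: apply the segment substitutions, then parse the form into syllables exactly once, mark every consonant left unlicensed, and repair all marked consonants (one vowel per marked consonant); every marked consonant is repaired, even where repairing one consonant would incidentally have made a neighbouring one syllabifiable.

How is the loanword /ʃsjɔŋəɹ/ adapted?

ʔosojɔŋəɹo

Substitution: /ʃ/ → /ʔ/, giving /ʔsjɔŋəɹ/.
The consonants /ʔ/, /s/, /ɹ/ cannot be parsed into a legal (C)V(N) syllable (only a nasal (/m/, /n/, or /ŋ/) is licensed in coda position; onsets are limited to one consonant).
Epenthesis after each stranded consonant: /ʔ/ → /ʔo/, /s/ → /so/, /ɹ/ → /ɹo/.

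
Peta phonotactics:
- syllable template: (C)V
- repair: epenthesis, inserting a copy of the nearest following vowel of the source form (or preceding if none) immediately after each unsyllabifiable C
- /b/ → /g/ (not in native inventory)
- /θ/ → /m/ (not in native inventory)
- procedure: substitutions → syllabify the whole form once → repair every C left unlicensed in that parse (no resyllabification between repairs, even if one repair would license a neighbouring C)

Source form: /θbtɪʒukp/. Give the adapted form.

mɪgɪtɪʒukupu

Substitution: /θ/ → /m/, /b/ → /g/, giving /mgtɪʒukp/.
Syllabifying with onset maximization leaves /m/, /g/, /k/, /p/ stranded (no codas are permitted; onsets are limited to one consonant).
Each unlicensed consonant becomes the onset of a new syllable: /m/ → /mɪ/, /g/ → /gɪ/, /k/ → /ku/, /p/ → /pu/.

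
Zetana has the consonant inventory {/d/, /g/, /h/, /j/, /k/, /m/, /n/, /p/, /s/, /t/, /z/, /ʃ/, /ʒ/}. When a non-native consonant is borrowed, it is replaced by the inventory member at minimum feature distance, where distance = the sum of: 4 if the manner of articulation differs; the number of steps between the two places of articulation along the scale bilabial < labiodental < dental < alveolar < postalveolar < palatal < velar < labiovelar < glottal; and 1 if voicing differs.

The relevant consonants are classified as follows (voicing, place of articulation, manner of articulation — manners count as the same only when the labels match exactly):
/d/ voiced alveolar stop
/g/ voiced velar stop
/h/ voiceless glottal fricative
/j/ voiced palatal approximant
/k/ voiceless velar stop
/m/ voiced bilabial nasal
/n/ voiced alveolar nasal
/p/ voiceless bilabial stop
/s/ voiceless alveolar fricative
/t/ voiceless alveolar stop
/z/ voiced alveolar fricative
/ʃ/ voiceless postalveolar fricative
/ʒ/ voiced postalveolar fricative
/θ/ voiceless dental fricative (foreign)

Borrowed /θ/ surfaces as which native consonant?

s

/s/ is closest: same manner (fricative), place distance 1 (dental→alveolar), same voicing; total 1. Next closest is /z/ at distance 2.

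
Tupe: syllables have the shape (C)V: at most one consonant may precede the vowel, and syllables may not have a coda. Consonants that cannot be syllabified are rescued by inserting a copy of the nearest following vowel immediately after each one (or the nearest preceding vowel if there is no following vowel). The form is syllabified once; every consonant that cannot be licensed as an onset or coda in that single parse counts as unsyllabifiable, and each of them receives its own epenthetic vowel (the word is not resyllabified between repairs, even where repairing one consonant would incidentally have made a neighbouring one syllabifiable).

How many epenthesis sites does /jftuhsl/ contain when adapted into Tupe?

5

The unsyllabifiable consonants are /j/, /f/, /h/, /s/, /l/; each receives one epenthetic vowel.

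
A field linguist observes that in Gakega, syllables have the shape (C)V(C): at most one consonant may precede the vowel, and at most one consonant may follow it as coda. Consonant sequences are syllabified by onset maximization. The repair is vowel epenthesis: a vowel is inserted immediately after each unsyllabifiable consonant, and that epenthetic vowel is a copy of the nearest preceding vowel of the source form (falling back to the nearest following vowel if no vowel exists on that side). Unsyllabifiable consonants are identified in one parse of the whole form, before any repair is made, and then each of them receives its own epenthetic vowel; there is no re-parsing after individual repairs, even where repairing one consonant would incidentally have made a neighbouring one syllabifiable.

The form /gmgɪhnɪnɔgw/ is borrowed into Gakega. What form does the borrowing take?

gɪmɪgɪhnɪnɔgwɔ

Under (C)V(C), the unsyllabifiable consonants are /g/, /m/, /w/ (at most one coda consonant is licensed; onsets are limited to one consonant).
Each unlicensed consonant becomes the onset of a new syllable: /g/ → /gɪ/, /m/ → /mɪ/, /w/ → /wɔ/.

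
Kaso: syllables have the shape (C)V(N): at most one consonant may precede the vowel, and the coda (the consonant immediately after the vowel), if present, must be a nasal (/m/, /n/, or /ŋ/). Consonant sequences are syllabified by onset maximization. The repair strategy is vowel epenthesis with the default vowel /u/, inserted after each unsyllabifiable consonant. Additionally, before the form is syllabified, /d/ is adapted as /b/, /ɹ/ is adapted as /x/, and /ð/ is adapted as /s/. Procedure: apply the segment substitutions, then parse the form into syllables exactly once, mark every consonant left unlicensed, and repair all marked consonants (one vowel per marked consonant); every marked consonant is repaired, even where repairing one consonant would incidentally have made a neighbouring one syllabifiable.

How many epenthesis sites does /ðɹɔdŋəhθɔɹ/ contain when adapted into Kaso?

After substitution the input is /sxɔbŋəhθɔx/.
The unsyllabifiable consonants are /s/, /b/, /h/, /x/; each receives one epenthetic vowel.

4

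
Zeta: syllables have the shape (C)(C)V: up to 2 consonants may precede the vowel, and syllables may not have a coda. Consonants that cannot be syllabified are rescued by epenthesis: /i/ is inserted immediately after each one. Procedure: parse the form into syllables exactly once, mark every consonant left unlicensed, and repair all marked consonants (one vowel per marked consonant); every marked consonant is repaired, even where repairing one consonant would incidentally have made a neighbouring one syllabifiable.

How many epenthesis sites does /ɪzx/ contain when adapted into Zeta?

The unsyllabifiable consonants are /z/, /x/; each receives one epenthetic vowel.

2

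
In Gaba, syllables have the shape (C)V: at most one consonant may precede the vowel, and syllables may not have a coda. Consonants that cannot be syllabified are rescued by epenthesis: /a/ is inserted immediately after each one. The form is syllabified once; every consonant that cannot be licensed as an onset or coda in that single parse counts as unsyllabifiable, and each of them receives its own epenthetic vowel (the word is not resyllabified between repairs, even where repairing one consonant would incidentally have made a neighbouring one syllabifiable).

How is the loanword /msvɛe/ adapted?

Under (C)V, the unsyllabifiable consonants are /m/, /s/ (no codas are permitted; onsets are limited to one consonant).
Epenthesis after each stranded consonant: /m/ → /ma/, /s/ → /sa/.

masavɛe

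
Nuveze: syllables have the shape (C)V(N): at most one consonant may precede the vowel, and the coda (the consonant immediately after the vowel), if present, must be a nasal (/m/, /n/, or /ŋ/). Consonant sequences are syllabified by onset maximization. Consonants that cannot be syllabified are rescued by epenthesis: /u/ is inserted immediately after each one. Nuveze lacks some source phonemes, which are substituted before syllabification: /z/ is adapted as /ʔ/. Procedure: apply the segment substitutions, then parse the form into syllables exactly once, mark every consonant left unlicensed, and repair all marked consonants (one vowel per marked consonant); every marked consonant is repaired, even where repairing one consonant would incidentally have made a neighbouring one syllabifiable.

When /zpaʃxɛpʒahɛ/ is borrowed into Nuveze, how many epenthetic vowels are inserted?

3

After substitution the input is /ʔpaʃxɛpʒahɛ/.
The unsyllabifiable consonants are /ʔ/, /ʃ/, /p/; each receives one epenthetic vowel.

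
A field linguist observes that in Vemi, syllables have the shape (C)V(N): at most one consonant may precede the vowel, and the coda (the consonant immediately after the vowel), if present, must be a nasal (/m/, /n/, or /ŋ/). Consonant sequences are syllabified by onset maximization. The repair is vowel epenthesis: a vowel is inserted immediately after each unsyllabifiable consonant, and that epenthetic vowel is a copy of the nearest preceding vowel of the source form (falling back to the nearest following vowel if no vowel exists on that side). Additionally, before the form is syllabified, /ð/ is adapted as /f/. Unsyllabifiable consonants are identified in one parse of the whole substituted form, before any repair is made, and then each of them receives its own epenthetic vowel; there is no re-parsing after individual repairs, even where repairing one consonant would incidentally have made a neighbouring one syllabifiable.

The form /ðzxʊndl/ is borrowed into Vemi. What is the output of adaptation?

Substitution: /ð/ → /f/, giving /fzxʊndl/.
Under (C)V(N), the unsyllabifiable consonants are /f/, /z/, /d/, /l/ (only a nasal (/m/, /n/, or /ŋ/) is licensed in coda position; onsets are limited to one consonant).
Each unlicensed consonant becomes the onset of a new syllable: /f/ → /fʊ/, /z/ → /zʊ/, /d/ → /dʊ/, /l/ → /lʊ/.

fʊzʊxʊndʊlʊ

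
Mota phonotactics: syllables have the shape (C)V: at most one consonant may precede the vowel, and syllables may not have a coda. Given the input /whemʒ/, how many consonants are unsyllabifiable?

Syllabifying with onset maximization leaves /w/, /m/, /ʒ/ stranded (no codas are permitted; onsets are limited to one consonant).

3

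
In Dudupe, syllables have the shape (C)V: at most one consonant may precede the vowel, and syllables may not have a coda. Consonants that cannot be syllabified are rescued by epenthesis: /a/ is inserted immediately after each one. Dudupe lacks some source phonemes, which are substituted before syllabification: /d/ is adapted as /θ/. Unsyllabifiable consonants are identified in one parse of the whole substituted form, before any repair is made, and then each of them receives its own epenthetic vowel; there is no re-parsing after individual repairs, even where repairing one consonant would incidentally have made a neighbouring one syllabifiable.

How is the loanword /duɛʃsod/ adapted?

θuɛʃasoθa

Substitution: /d/ → /θ/, giving /θuɛʃsoθ/.
Syllabifying with onset maximization leaves /ʃ/, /θ/ stranded (no codas are permitted; onsets are limited to one consonant).
Epenthesis after each stranded consonant: /ʃ/ → /ʃa/, /θ/ → /θa/.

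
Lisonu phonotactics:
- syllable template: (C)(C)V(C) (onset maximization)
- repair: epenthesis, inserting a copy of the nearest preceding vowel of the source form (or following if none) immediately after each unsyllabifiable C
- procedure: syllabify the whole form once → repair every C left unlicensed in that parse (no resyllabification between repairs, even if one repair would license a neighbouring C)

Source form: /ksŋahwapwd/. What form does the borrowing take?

The consonants /k/, /w/, /d/ cannot be parsed into a legal (C)(C)V(C) syllable (at most one coda consonant is licensed; onsets may contain at most 2 consonants).
Each unlicensed consonant becomes the onset of a new syllable: /k/ → /ka/, /w/ → /wa/, /d/ → /da/.

kasŋahwapwada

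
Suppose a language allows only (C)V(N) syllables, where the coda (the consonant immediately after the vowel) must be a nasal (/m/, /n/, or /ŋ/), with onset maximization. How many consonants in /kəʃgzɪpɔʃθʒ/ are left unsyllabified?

5

The consonants /ʃ/, /g/, /ʃ/, /θ/, /ʒ/ cannot be parsed into a legal (C)V(N) syllable (only a nasal (/m/, /n/, or /ŋ/) is licensed in coda position; onsets are limited to one consonant).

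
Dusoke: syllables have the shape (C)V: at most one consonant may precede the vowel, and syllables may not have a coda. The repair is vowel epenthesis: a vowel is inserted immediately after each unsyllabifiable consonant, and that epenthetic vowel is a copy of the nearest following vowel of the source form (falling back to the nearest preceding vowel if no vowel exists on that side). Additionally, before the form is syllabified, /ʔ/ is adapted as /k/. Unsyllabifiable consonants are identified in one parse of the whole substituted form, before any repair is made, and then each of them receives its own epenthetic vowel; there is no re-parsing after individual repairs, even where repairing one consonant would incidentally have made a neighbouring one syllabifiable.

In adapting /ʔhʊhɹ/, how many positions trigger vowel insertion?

3

After substitution the input is /khʊhɹ/.
The unsyllabifiable consonants are /k/, /h/, /ɹ/; each receives one epenthetic vowel.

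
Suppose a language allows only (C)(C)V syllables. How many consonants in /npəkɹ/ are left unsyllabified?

Under (C)(C)V, the unsyllabifiable consonants are /k/, /ɹ/ (no codas are permitted; onsets may contain at most 2 consonants).

2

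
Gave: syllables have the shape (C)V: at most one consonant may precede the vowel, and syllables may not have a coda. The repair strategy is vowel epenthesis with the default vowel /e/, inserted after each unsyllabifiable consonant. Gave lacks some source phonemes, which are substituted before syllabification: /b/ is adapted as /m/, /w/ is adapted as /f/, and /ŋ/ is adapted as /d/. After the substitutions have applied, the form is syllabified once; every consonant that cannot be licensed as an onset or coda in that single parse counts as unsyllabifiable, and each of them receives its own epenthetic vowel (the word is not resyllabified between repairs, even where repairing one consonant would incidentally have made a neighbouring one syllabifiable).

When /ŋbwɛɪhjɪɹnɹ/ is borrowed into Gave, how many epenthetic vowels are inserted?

6

After substitution the input is /dmfɛɪhjɪɹnɹ/.
The unsyllabifiable consonants are /d/, /m/, /h/, /ɹ/, /n/, /ɹ/; each receives one epenthetic vowel.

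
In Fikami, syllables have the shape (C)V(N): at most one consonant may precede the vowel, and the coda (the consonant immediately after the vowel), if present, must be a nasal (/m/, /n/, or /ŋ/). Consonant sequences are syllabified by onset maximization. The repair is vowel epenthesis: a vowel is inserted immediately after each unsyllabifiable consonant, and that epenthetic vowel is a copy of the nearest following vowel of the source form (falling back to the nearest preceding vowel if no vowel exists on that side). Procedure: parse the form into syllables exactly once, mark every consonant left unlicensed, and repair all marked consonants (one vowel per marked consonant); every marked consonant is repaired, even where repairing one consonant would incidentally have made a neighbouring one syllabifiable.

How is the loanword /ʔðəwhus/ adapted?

Syllabifying with onset maximization leaves /ʔ/, /w/, /s/ stranded (only a nasal (/m/, /n/, or /ŋ/) is licensed in coda position; onsets are limited to one consonant).
Each unlicensed consonant becomes the onset of a new syllable: /ʔ/ → /ʔə/, /w/ → /wu/, /s/ → /su/.

ʔəðəwuhusu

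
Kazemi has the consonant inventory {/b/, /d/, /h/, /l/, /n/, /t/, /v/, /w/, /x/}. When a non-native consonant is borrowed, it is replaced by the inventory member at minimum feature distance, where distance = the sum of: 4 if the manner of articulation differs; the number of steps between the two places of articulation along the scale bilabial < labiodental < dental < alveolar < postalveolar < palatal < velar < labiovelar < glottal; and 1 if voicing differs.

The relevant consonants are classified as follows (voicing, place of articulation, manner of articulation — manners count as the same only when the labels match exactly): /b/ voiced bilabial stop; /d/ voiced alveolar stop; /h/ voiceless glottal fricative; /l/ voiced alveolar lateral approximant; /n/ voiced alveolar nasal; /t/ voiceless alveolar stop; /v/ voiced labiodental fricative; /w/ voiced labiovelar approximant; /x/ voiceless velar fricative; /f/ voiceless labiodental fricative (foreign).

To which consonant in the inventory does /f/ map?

v

/v/ is closest: same manner (fricative), place distance 0 (labiodental→labiodental), voicing differs (+1); total 1. Next closest is /x/ at distance 5.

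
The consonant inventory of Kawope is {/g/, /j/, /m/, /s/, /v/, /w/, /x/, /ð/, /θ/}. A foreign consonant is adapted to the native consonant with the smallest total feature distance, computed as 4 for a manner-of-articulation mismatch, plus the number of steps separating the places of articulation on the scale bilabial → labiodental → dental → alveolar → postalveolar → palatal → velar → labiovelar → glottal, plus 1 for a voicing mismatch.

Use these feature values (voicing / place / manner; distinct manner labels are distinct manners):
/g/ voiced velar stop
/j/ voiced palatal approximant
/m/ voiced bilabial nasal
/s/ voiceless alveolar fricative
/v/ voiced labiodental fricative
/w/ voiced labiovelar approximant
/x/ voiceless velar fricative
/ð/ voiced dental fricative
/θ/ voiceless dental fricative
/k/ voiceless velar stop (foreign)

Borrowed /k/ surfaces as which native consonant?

/g/ is closest: same manner (stop), place distance 0 (velar→velar), voicing differs (+1); total 1. Next closest is /x/ at distance 4.

g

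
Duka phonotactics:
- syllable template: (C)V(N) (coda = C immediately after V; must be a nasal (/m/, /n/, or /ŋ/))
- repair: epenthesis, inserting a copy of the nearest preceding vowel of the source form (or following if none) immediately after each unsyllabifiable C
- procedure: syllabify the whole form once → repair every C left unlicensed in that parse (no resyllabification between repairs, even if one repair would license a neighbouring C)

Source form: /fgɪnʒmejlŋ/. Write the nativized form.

Syllabifying with onset maximization leaves /f/, /ʒ/, /j/, /l/, /ŋ/ stranded (only a nasal (/m/, /n/, or /ŋ/) is licensed in coda position; onsets are limited to one consonant).
Epenthesis after each stranded consonant: /f/ → /fɪ/, /ʒ/ → /ʒɪ/, /j/ → /je/, /l/ → /le/, /ŋ/ → /ŋe/.

fɪgɪnʒɪmejeleŋe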